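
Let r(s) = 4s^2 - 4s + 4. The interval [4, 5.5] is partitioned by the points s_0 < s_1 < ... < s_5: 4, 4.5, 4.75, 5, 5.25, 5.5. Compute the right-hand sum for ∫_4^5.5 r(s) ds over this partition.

Subinterval widths: 0.5, 0.25, 0.25, 0.25, 0.25.
Right endpoints: 4.5, 4.75, 5, 5.25, 5.5.
r(4.5) = 67, r(4.75) = 75.25, r(5) = 84, r(5.25) = 93.25, r(5.5) = 103.
Sum = Σ Δs_i · r(s_i).
Sum = 122.375.

122.375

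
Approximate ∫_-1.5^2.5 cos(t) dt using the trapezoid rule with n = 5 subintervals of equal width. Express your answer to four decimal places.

Δt = (2.5 − (-1.5))/5 = 0.8.
f(-1.5) ≈ 0.0707, f(-0.7) ≈ 0.7648, f(0.1) ≈ 0.9950, f(0.9) ≈ 0.6216, f(1.7) ≈ -0.1288, f(2.5) ≈ -0.8011.
T_5 = (Δt/2)·[f(t_0) + 2f(t_1) + ... + 2f(t_{4}) + f(t_5)].
Sum ≈ 1.5099.

1.5099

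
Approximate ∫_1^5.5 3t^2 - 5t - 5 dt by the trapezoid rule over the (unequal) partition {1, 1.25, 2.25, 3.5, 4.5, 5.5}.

Subinterval widths: 0.25, 1, 1.25, 1, 1.
f(1) = -7, f(1.25) = -6.5625, f(2.25) = -1.0625, f(3.5) = 14.25, f(4.5) = 33.25, f(5.5) = 58.25.
On each subinterval the trapezoid contributes (Δt_i/2)·[f(t_{i-1}) + f(t_i)].
Sum = 72.234375.

72.234375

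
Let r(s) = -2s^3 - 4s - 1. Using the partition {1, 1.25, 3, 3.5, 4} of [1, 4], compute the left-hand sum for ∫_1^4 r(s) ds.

Subinterval widths: 0.25, 1.75, 0.5, 0.5.
Left endpoints: 1, 1.25, 3, 3.5.
r(1) = -7, r(1.25) = -9.90625, r(3) = -67, r(3.5) = -100.75.
Sum = Σ Δs_i · r(s_i).
Sum = -102.9609375.

-102.9609375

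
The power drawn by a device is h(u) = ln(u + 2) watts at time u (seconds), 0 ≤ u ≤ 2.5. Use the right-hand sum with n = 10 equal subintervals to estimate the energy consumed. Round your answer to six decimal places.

2.981975

Δu = (2.5 − 0)/10 = 0.25.
Right endpoints: 0.25, 0.5, 0.75, 1, 1.25, 1.5, 1.75, 2, 2.25, 2.5.
h(0.25) ≈ 0.810930, h(0.5) ≈ 0.916291, h(0.75) ≈ 1.011601, h(1) ≈ 1.098612, h(1.25) ≈ 1.178655, h(1.5) ≈ 1.252763, h(1.75) ≈ 1.321756, h(2) ≈ 1.386294, h(2.25) ≈ 1.446919, h(2.5) ≈ 1.504077.
Sum = Δu · [h(0.25) + h(0.5) + h(0.75) + ...].
Sum ≈ 2.981975.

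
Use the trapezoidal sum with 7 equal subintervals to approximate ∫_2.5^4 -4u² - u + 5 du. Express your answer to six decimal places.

-61.920918

Δu = (4 − 2.5)/7 = 3/14.
f(2.5) = -22.5, f(19/7) = -1332/49, f(41/14) = -3159/98, f(22/7) = -1845/49, f(47/14) = -4257/98, f(25/7) = -2430/49, f(53/14) = -5499/98, f(4) = -63.
T_7 = (Δu/2)·[f(u_0) + 2f(u_1) + ... + 2f(u_{6}) + f(u_7)].
Sum ≈ -61.920918.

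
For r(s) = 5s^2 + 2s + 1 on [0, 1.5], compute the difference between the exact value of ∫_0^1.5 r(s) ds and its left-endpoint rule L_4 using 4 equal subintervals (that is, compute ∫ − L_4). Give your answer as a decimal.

Exact integral: ∫_0^1.5 r(s) ds = 9.375.
L_4 = 6.87890625.
Error = 9.375 − 6.87890625 = 2.49609375.

2.49609375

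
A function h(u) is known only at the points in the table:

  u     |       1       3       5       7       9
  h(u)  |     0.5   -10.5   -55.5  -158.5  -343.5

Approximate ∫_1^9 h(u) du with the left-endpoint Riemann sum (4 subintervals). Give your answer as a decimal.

Δu = 2.
Sum = 2·[0.5 + (-10.5) + (-55.5) + (-158.5)] = -448.

-448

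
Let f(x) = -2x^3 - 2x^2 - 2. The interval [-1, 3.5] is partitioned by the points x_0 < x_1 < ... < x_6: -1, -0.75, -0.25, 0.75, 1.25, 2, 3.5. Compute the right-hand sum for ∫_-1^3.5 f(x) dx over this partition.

Subinterval widths: 0.25, 0.5, 1, 0.5, 0.75, 1.5.
Right endpoints: -0.75, -0.25, 0.75, 1.25, 2, 3.5.
f(-0.75) = -2.28125, f(-0.25) = -2.09375, f(0.75) = -3.96875, f(1.25) = -9.03125, f(2) = -26, f(3.5) = -112.25.
Sum = Σ Δx_i · f(x_i).
Sum = -197.9765625.

-197.9765625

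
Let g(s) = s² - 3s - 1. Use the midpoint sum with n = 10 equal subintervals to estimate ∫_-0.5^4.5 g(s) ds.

Δs = (4.5 − (-0.5))/10 = 0.5.
Midpoints: -0.25, 0.25, 0.75, 1.25, 1.75, 2.25, 2.75, 3.25, 3.75, 4.25.
g(-0.25) = -0.1875, g(0.25) = -1.6875, g(0.75) = -2.6875, g(1.25) = -3.1875, g(1.75) = -3.1875, g(2.25) = -2.6875, g(2.75) = -1.6875, g(3.25) = -0.1875, g(3.75) = 1.8125, g(4.25) = 4.3125.
Sum = Δs · [g(-0.25) + g(0.25) + g(0.75) + ...].
Sum = -4.6875.

-4.6875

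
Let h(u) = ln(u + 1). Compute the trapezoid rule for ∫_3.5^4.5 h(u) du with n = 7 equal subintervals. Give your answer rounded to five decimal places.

Δu = (4.5 − 3.5)/7 = 1/7.
h(3.5) ≈ 1.50408, h(51/14) ≈ 1.53533, h(53/14) ≈ 1.56564, h(55/14) ≈ 1.59505, h(57/14) ≈ 1.62362, h(59/14) ≈ 1.65140, h(61/14) ≈ 1.67843, h(4.5) ≈ 1.70475.
T_7 = (Δu/2)·[h(u_0) + 2h(u_1) + ... + 2h(u_{6}) + h(u_7)].
Sum ≈ 1.60770.

1.60770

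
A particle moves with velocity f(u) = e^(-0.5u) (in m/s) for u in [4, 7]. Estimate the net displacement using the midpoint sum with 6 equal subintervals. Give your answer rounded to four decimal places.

Δu = (7 − 4)/6 = 0.5.
Midpoints: 4.25, 4.75, 5.25, 5.75, 6.25, 6.75.
f(4.25) ≈ 0.1194, f(4.75) ≈ 0.0930, f(5.25) ≈ 0.0724, f(5.75) ≈ 0.0564, f(6.25) ≈ 0.0439, f(6.75) ≈ 0.0342.
Sum = Δu · [f(4.25) + f(4.75) + f(5.25) + ...].
Sum ≈ 0.2097.

0.2097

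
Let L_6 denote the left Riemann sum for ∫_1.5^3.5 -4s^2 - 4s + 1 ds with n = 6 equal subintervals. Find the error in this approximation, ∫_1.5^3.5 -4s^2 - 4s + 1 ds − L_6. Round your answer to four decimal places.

Exact integral: ∫_1.5^3.5 f(s) ds ≈ -70.666667.
L_6 ≈ -62.814815.
Error ≈ -70.666667 − (-62.814815) ≈ -7.8519.

-7.8519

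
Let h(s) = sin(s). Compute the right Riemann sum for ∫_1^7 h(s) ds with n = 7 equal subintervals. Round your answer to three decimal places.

Δs = (7 − 1)/7 = 6/7.
Right endpoints: 13/7, 19/7, 25/7, 31/7, 37/7, 43/7, 7.
h(13/7) ≈ 0.959, h(19/7) ≈ 0.414, h(25/7) ≈ -0.417, h(31/7) ≈ -0.960, h(37/7) ≈ -0.840, h(43/7) ≈ -0.140, h(7) ≈ 0.657.
Sum = Δs · [h(13/7) + h(19/7) + h(25/7) + ...].
Sum ≈ -0.279.

-0.279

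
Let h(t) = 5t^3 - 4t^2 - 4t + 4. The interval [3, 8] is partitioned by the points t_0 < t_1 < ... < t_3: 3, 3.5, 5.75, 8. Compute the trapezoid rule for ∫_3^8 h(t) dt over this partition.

Subinterval widths: 0.5, 2.25, 2.25.
h(3) = 91, h(3.5) = 155.375, h(5.75) = 799.296875, h(8) = 2276.
On each subinterval the trapezoid contributes (Δt_i/2)·[h(t_{i-1}) + h(t_i)].
Sum = 4595.30859375.

4595.30859375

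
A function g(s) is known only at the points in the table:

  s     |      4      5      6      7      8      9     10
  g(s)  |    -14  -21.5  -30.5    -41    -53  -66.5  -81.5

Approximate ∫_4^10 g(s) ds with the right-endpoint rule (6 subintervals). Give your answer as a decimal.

-294

Δs = 1.
Sum = 1·[(-21.5) + (-30.5) + (-41) + (-53) + (-66.5) + (-81.5)] = -294.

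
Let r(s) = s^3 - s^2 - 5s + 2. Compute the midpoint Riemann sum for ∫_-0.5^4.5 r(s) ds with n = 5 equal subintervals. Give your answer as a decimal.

Δs = (4.5 − (-0.5))/5 = 1.
Midpoints: 0, 1, 2, 3, 4.
r(0) = 2, r(1) = -3, r(2) = -4, r(3) = 5, r(4) = 30.
Sum = Δs · [r(0) + r(1) + r(2) + r(3) + r(4)].
Sum = 30.

30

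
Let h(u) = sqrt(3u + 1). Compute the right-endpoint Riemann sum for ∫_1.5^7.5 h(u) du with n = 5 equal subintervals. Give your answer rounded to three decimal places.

Δu = (7.5 − 1.5)/5 = 1.2.
Right endpoints: 2.7, 3.9, 5.1, 6.3, 7.5.
h(2.7) ≈ 3.017, h(3.9) ≈ 3.564, h(5.1) ≈ 4.037, h(6.3) ≈ 4.461, h(7.5) ≈ 4.848.
Sum = Δu · [h(2.7) + h(3.9) + h(5.1) + h(6.3) + h(7.5)].
Sum ≈ 23.912.

23.912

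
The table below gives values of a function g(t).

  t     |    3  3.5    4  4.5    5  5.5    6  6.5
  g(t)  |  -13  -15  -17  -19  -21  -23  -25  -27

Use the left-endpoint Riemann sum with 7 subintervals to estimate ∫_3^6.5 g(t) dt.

Δt = 0.5.
Sum = 0.5·[(-13) + (-15) + (-17) + (-19) + (-21) + (-23) + (-25)] = -66.5.

-66.5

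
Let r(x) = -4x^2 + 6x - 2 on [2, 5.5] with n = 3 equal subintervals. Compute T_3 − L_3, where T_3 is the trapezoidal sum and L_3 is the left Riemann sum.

-49

T_3 ≈ -142.5925926.
L_3 ≈ -93.5925926.
T_3 − L_3 = -49.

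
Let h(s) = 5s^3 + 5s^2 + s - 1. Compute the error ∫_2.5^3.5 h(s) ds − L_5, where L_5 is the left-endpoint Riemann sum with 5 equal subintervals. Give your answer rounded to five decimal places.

16.39167

Exact integral: ∫_2.5^3.5 h(s) ds ≈ 186.1666667.
L_5 = 169.775.
Error ≈ 186.1666667 − 169.775 ≈ 16.39167.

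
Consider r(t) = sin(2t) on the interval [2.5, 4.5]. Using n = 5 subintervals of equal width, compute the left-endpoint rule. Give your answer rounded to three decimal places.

Δt = (4.5 − 2.5)/5 = 0.4.
Left endpoints: 2.5, 2.9, 3.3, 3.7, 4.1.
r(2.5) ≈ -0.959, r(2.9) ≈ -0.465, r(3.3) ≈ 0.312, r(3.7) ≈ 0.899, r(4.1) ≈ 0.941.
Sum = Δt · [r(2.5) + r(2.9) + r(3.3) + r(3.7) + r(4.1)].
Sum ≈ 0.291.

0.291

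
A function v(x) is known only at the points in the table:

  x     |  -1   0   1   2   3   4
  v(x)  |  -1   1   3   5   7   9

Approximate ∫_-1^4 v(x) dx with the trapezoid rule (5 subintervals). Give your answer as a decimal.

20

Δx = 1.
T_5 = (1/2)·[(-1) + 2·1 + 2·3 + 2·5 + 2·7 + 9] = 20.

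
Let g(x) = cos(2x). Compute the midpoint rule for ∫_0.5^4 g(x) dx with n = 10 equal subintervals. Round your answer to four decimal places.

0.0755

Δx = (4 − 0.5)/10 = 0.35.
Midpoints: 0.675, 1.025, 1.375, 1.725, 2.075, 2.425, 2.775, 3.125, 3.475, 3.825.
g(0.675) ≈ 0.2190, g(1.025) ≈ -0.4611, g(1.375) ≈ -0.9243, g(1.725) ≈ -0.9528, g(2.075) ≈ -0.5332, g(2.425) ≈ 0.1372, g(2.775) ≈ 0.7430, g(3.125) ≈ 0.9994, g(3.475) ≈ 0.7858, g(3.825) ≈ 0.2026.
Sum = Δx · [g(0.675) + g(1.025) + g(1.375) + ...].
Sum ≈ 0.0755.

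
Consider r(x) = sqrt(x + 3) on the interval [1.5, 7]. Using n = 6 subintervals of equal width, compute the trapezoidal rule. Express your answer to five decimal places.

14.71246

Δx = (7 − 1.5)/6 = 11/12.
r(1.5) ≈ 2.12132, r(29/12) ≈ 2.32737, r(10/3) ≈ 2.51661, r(4.25) ≈ 2.69258, r(31/6) ≈ 2.85774, r(73/12) ≈ 3.01386, r(7) ≈ 3.16228.
T_6 = (Δx/2)·[r(x_0) + 2r(x_1) + ... + 2r(x_{5}) + r(x_6)].
Sum ≈ 14.71246.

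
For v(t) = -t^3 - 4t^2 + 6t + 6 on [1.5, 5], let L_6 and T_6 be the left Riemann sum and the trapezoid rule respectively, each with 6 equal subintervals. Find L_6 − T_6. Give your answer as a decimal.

55.890625

L_6 ≈ -174.73972801.
T_6 ≈ -230.63035301.
L_6 − T_6 = 55.890625.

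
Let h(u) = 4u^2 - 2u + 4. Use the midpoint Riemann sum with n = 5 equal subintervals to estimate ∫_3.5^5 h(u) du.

Δu = (5 − 3.5)/5 = 0.3.
Midpoints: 3.65, 3.95, 4.25, 4.55, 4.85.
h(3.65) = 49.99, h(3.95) = 58.51, h(4.25) = 67.75, h(4.55) = 77.71, h(4.85) = 88.39.
Sum = Δu · [h(3.65) + h(3.95) + h(4.25) + h(4.55) + h(4.85)].
Sum = 102.705.

102.705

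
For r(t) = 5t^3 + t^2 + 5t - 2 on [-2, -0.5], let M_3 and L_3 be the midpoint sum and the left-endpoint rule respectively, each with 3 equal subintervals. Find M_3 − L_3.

M_3 = -29.1171875.
L_3 = -41.5625.
M_3 − L_3 = 12.4453125.

12.4453125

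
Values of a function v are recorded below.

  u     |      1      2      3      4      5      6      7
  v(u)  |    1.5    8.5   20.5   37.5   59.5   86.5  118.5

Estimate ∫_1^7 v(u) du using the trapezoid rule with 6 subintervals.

272.5

Δu = 1.
T_6 = (1/2)·[1.5 + 2·8.5 + 2·20.5 + 2·37.5 + 2·59.5 + 2·86.5 + 118.5] = 272.5.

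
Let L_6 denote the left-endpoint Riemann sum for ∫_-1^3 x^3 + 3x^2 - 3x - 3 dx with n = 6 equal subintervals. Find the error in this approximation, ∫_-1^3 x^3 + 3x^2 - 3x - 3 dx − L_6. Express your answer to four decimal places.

Exact integral: ∫_-1^3 f(x) dx = 24.
L_6 ≈ 12.444444.
Error ≈ 24 − 12.444444 ≈ 11.5556.

11.5556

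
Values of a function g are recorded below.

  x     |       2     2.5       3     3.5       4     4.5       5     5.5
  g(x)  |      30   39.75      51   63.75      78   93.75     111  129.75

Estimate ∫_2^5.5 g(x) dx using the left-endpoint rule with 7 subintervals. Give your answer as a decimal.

Δx = 0.5.
Sum = 0.5·[30 + 39.75 + 51 + 63.75 + 78 + 93.75 + 111] = 233.625.

233.625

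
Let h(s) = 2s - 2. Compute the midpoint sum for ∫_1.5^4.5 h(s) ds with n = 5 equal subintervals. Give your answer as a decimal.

Δs = (4.5 − 1.5)/5 = 0.6.
Midpoints: 1.8, 2.4, 3, 3.6, 4.2.
h(1.8) = 1.6, h(2.4) = 2.8, h(3) = 4, h(3.6) = 5.2, h(4.2) = 6.4.
Sum = Δs · [h(1.8) + h(2.4) + h(3) + h(3.6) + h(4.2)].
Sum = 12.

12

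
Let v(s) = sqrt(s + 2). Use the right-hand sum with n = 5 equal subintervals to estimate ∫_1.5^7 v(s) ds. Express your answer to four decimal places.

14.2457

Δs = (7 − 1.5)/5 = 1.1.
Right endpoints: 2.6, 3.7, 4.8, 5.9, 7.
v(2.6) ≈ 2.1448, v(3.7) ≈ 2.3875, v(4.8) ≈ 2.6077, v(5.9) ≈ 2.8107, v(7) ≈ 3.0000.
Sum = Δs · [v(2.6) + v(3.7) + v(4.8) + v(5.9) + v(7)].
Sum ≈ 14.2457.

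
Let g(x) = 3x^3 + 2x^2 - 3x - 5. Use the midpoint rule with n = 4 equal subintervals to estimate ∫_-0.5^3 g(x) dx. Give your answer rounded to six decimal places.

Δx = (3 − (-0.5))/4 = 0.875.
Midpoints: -0.0625, 0.8125, 1.6875, 2.5625.
g(-0.0625) = -19683/4096, g(0.8125) = -18465/4096, g(1.6875) = 41161/4096, g(2.5625) = 208587/4096.
Sum = Δx · [g(-0.0625) + g(0.8125) + g(1.6875) + g(2.5625)].
Sum ≈ 45.202637.

45.202637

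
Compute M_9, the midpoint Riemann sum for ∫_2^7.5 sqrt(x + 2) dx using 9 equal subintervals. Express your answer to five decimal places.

14.18868

Δx = (7.5 − 2)/9 = 11/18.
Midpoints: 83/36, 35/12, 127/36, 149/36, 4.75, 193/36, 215/36, 79/12, 259/36.
f(83/36) ≈ 2.07498, f(35/12) ≈ 2.21736, f(127/36) ≈ 2.35112, f(149/36) ≈ 2.47768, f(4.75) ≈ 2.59808, f(193/36) ≈ 2.71314, f(215/36) ≈ 2.82351, f(79/12) ≈ 2.92973, f(259/36) ≈ 3.03223.
Sum = Δx · [f(83/36) + f(35/12) + f(127/36) + ...].
Sum ≈ 14.18868.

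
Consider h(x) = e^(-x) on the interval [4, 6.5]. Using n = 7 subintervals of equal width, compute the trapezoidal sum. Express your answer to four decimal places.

0.0170

Δx = (6.5 − 4)/7 = 5/14.
h(4) ≈ 0.0183, h(61/14) ≈ 0.0128, h(33/7) ≈ 0.0090, h(71/14) ≈ 0.0063, h(38/7) ≈ 0.0044, h(81/14) ≈ 0.0031, h(43/7) ≈ 0.0021, h(6.5) ≈ 0.0015.
T_7 = (Δx/2)·[h(x_0) + 2h(x_1) + ... + 2h(x_{6}) + h(x_7)].
Sum ≈ 0.0170.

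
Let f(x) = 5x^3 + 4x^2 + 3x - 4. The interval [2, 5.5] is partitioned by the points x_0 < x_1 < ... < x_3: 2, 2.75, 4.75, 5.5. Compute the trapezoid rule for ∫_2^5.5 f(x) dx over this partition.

1449.17578125

Subinterval widths: 0.75, 2, 0.75.
f(2) = 58, f(2.75) = 138.484375, f(4.75) = 636.359375, f(5.5) = 965.375.
On each subinterval the trapezoid contributes (Δx_i/2)·[f(x_{i-1}) + f(x_i)].
Sum = 1449.17578125.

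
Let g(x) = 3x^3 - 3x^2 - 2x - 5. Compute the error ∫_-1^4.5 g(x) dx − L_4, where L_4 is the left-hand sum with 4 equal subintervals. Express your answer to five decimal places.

Exact integral: ∫_-1^4.5 g(x) dx = 167.921875.
L_4 ≈ 47.2763672.
Error ≈ 167.921875 − 47.2763672 ≈ 120.64551.

120.64551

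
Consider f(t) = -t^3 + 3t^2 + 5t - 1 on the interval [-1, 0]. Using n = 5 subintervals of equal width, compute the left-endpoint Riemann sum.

Δt = (0 − (-1))/5 = 0.2.
Left endpoints: -1, -0.8, -0.6, -0.4, -0.2.
f(-1) = -2, f(-0.8) = -2.568, f(-0.6) = -2.704, f(-0.4) = -2.456, f(-0.2) = -1.872.
Sum = Δt · [f(-1) + f(-0.8) + f(-0.6) + f(-0.4) + f(-0.2)].
Sum = -2.32.

-2.32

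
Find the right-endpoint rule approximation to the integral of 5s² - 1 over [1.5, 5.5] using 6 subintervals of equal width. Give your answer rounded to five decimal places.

315.81481

Δs = (5.5 − 1.5)/6 = 2/3.
Right endpoints: 13/6, 17/6, 3.5, 25/6, 29/6, 5.5.
f(13/6) = 809/36, f(17/6) = 1409/36, f(3.5) = 60.25, f(25/6) = 3089/36, f(29/6) = 4169/36, f(5.5) = 150.25.
Sum = Δs · [f(13/6) + f(17/6) + f(3.5) + ...].
Sum ≈ 315.81481.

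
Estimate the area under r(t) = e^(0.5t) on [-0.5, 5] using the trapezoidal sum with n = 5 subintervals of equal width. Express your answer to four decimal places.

Δt = (5 − (-0.5))/5 = 1.1.
r(-0.5) ≈ 0.7788, r(0.6) ≈ 1.3499, r(1.7) ≈ 2.3396, r(2.8) ≈ 4.0552, r(3.9) ≈ 7.0287, r(5) ≈ 12.1825.
T_5 = (Δt/2)·[r(t_0) + 2r(t_1) + ... + 2r(t_{4}) + r(t_5)].
Sum ≈ 23.3794.

23.3794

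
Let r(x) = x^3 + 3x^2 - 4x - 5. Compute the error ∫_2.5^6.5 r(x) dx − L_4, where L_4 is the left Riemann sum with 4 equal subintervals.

164.5

Exact integral: ∫_2.5^6.5 r(x) dx = 603.5.
L_4 = 439.
Error = 603.5 − 439 = 164.5.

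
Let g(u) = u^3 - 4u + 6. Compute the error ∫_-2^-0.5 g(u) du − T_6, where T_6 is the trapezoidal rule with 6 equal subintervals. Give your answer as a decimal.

Exact integral: ∫_-2^-0.5 g(u) du = 12.515625.
T_6 = 12.45703125.
Error = 12.515625 − 12.45703125 = 0.05859375.

0.05859375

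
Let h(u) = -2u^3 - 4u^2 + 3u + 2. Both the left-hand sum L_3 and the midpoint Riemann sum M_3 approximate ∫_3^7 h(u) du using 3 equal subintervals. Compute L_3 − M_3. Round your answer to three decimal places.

459.556

L_3 ≈ -1033.62963.
M_3 ≈ -1493.18519.
L_3 − M_3 ≈ 459.556.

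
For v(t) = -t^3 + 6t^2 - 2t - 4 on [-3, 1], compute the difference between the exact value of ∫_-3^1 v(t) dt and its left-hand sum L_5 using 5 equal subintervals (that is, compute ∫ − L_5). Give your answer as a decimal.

Exact integral: ∫_-3^1 v(t) dt = 68.
L_5 = 105.44.
Error = 68 − 105.44 = -37.44.

-37.44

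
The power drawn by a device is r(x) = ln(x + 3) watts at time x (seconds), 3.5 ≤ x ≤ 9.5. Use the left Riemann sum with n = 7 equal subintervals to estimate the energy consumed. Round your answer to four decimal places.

Δx = (9.5 − 3.5)/7 = 6/7.
Left endpoints: 3.5, 61/14, 73/14, 85/14, 97/14, 109/14, 121/14.
r(3.5) ≈ 1.8718, r(61/14) ≈ 1.9957, r(73/14) ≈ 2.1059, r(85/14) ≈ 2.2051, r(97/14) ≈ 2.2954, r(109/14) ≈ 2.3782, r(121/14) ≈ 2.4547.
Sum = Δx · [r(3.5) + r(61/14) + r(73/14) + ...].
Sum ≈ 13.1201.

13.1201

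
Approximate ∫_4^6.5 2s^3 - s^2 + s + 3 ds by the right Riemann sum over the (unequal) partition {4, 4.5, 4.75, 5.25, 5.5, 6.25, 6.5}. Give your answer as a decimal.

Subinterval widths: 0.5, 0.25, 0.5, 0.25, 0.75, 0.25.
Right endpoints: 4.5, 4.75, 5.25, 5.5, 6.25, 6.5.
f(4.5) = 169.5, f(4.75) = 199.53125, f(5.25) = 270.09375, f(5.5) = 311, f(6.25) = 458.46875, f(6.5) = 516.5.
Sum = Σ Δs_i · f(s_i).
Sum = 820.40625.

820.40625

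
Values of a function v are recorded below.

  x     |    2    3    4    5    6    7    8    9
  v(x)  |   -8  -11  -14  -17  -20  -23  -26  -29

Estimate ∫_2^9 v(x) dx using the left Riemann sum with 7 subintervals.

-119

Δx = 1.
Sum = 1·[(-8) + (-11) + (-14) + (-17) + (-20) + (-23) + (-26)] = -119.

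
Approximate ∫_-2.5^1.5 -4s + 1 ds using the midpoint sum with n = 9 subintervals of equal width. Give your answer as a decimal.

12

Δs = (1.5 − (-2.5))/9 = 4/9.
Midpoints: -41/18, -11/6, -25/18, -17/18, -0.5, -1/18, 7/18, 5/6, 23/18.
f(-41/18) = 91/9, f(-11/6) = 25/3, f(-25/18) = 59/9, f(-17/18) = 43/9, f(-0.5) = 3, f(-1/18) = 11/9, f(7/18) = -5/9, f(5/6) = -7/3, f(23/18) = -37/9.
Sum = Δs · [f(-41/18) + f(-11/6) + f(-25/18) + ...].
Sum = 12.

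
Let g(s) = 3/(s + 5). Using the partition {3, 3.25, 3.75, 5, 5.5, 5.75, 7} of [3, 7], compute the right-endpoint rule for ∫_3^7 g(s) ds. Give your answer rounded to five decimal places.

1.16246

Subinterval widths: 0.25, 0.5, 1.25, 0.5, 0.25, 1.25.
Right endpoints: 3.25, 3.75, 5, 5.5, 5.75, 7.
g(3.25) = 4/11, g(3.75) = 12/35, g(5) = 0.3, g(5.5) = 2/7, g(5.75) = 12/43, g(7) = 0.25.
Sum = Σ Δs_i · g(s_i).
Sum ≈ 1.16246.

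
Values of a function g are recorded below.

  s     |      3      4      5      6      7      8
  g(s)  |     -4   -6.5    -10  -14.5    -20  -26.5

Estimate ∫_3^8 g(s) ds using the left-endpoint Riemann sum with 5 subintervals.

Δs = 1.
Sum = 1·[(-4) + (-6.5) + (-10) + (-14.5) + (-20)] = -55.

-55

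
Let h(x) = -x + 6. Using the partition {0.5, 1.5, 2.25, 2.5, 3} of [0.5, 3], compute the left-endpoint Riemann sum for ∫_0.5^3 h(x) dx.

11.5625

Subinterval widths: 1, 0.75, 0.25, 0.5.
Left endpoints: 0.5, 1.5, 2.25, 2.5.
h(0.5) = 5.5, h(1.5) = 4.5, h(2.25) = 3.75, h(2.5) = 3.5.
Sum = Σ Δx_i · h(x_i).
Sum = 11.5625.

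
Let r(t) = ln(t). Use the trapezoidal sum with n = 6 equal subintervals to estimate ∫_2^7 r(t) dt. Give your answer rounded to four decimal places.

Δt = (7 − 2)/6 = 5/6.
r(2) ≈ 0.6931, r(17/6) ≈ 1.0415, r(11/3) ≈ 1.2993, r(4.5) ≈ 1.5041, r(16/3) ≈ 1.6740, r(37/6) ≈ 1.8192, r(7) ≈ 1.9459.
T_6 = (Δt/2)·[r(t_0) + 2r(t_1) + ... + 2r(t_{5}) + r(t_6)].
Sum ≈ 7.2146.

7.2146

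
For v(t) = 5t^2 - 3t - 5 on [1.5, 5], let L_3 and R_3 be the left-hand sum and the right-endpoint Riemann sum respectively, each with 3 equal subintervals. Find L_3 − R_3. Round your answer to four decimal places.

L_3 ≈ 94.824074.
R_3 ≈ 215.282407.
L_3 − R_3 ≈ -120.4583.

-120.4583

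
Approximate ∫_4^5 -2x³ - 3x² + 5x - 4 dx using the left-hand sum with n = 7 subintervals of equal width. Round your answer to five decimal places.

Δx = (5 − 4)/7 = 1/7.
Left endpoints: 4, 29/7, 30/7, 31/7, 32/7, 33/7, 34/7.
f(4) = -160, f(29/7) = -60706/343, f(30/7) = -66922/343, f(31/7) = -73540/343, f(32/7) = -80572/343, f(33/7) = -88030/343, f(34/7) = -95926/343.
Sum = Δx · [f(4) + f(29/7) + f(30/7) + ...].
Sum ≈ -216.81633.

-216.81633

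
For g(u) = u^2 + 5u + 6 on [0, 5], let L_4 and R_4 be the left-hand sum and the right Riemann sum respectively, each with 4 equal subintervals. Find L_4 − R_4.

-62.5

L_4 = 104.21875.
R_4 = 166.71875.
L_4 − R_4 = -62.5.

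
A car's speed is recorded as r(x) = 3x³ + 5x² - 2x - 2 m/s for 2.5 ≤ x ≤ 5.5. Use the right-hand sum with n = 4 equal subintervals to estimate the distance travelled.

1102.125

Δx = (5.5 − 2.5)/4 = 0.75.
Right endpoints: 3.25, 4, 4.75, 5.5.
r(3.25) = 147.296875, r(4) = 262, r(4.75) = 422.828125, r(5.5) = 637.375.
Sum = Δx · [r(3.25) + r(4) + r(4.75) + r(5.5)].
Sum = 1102.125.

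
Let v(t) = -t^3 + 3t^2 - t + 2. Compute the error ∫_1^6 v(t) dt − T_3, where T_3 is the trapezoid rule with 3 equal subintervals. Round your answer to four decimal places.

Exact integral: ∫_1^6 v(t) dt = -116.25.
T_3 ≈ -133.611111.
Error ≈ -116.25 − (-133.611111) ≈ 17.3611.

17.3611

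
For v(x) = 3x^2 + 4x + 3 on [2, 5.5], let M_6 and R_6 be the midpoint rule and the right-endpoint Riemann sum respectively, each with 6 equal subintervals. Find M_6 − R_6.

-27.9453125

M_6 ≈ 221.07726.
R_6 ≈ 249.02257.
M_6 − R_6 = -27.9453125.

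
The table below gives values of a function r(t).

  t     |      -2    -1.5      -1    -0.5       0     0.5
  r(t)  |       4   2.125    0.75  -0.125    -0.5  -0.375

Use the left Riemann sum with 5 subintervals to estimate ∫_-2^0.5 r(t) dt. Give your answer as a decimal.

3.125

Δt = 0.5.
Sum = 0.5·[4 + 2.125 + 0.75 + (-0.125) + (-0.5)] = 3.125.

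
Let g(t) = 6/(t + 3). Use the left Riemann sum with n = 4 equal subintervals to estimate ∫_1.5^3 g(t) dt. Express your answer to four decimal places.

1.7901

Δt = (3 − 1.5)/4 = 0.375.
Left endpoints: 1.5, 1.875, 2.25, 2.625.
g(1.5) = 4/3, g(1.875) = 16/13, g(2.25) = 8/7, g(2.625) = 16/15.
Sum = Δt · [g(1.5) + g(1.875) + g(2.25) + g(2.625)].
Sum ≈ 1.7901.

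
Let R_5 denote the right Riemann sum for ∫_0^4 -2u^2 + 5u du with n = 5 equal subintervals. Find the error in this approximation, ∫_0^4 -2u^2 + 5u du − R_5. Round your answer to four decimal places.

5.6533

Exact integral: ∫_0^4 f(u) du ≈ -2.666667.
R_5 = -8.32.
Error ≈ -2.666667 − (-8.32) ≈ 5.6533.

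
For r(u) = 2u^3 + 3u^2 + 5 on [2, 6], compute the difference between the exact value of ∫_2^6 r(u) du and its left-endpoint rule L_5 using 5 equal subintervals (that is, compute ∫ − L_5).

193.28

Exact integral: ∫_2^6 r(u) du = 868.
L_5 = 674.72.
Error = 868 − 674.72 = 193.28.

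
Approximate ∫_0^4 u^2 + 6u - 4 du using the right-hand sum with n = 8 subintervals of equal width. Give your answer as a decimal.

63.5

Δu = (4 − 0)/8 = 0.5.
Right endpoints: 0.5, 1, 1.5, 2, 2.5, 3, 3.5, 4.
f(0.5) = -0.75, f(1) = 3, f(1.5) = 7.25, f(2) = 12, f(2.5) = 17.25, f(3) = 23, f(3.5) = 29.25, f(4) = 36.
Sum = Δu · [f(0.5) + f(1) + f(1.5) + ...].
Sum = 63.5.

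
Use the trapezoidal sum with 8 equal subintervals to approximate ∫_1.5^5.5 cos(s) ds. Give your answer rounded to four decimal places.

-1.6674

Δs = (5.5 − 1.5)/8 = 0.5.
f(1.5) ≈ 0.0707, f(2) ≈ -0.4161, f(2.5) ≈ -0.8011, f(3) ≈ -0.9900, f(3.5) ≈ -0.9365, f(4) ≈ -0.6536, f(4.5) ≈ -0.2108, f(5) ≈ 0.2837, f(5.5) ≈ 0.7087.
T_8 = (Δs/2)·[f(s_0) + 2f(s_1) + ... + 2f(s_{7}) + f(s_8)].
Sum ≈ -1.6674.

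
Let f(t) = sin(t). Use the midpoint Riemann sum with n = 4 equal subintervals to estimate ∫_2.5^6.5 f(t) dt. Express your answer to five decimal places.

Δt = (6.5 − 2.5)/4 = 1.
Midpoints: 3, 4, 5, 6.
f(3) ≈ 0.14112, f(4) ≈ -0.75680, f(5) ≈ -0.95892, f(6) ≈ -0.27942.
Sum = Δt · [f(3) + f(4) + f(5) + f(6)].
Sum ≈ -1.85402.

-1.85402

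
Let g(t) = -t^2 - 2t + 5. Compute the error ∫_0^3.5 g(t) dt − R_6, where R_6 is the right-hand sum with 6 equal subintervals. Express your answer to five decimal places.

Exact integral: ∫_0^3.5 g(t) dt ≈ -9.0416667.
R_6 ≈ -14.8547454.
Error ≈ -9.0416667 − (-14.8547454) ≈ 5.81308.

5.81308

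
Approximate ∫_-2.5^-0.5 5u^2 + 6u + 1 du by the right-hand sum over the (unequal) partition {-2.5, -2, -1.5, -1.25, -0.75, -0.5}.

Subinterval widths: 0.5, 0.5, 0.25, 0.5, 0.25.
Right endpoints: -2, -1.5, -1.25, -0.75, -0.5.
f(-2) = 9, f(-1.5) = 3.25, f(-1.25) = 1.3125, f(-0.75) = -0.6875, f(-0.5) = -0.75.
Sum = Σ Δu_i · f(u_i).
Sum = 5.921875.

5.921875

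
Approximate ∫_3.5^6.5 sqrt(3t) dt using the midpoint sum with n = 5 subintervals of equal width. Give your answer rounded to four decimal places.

11.5765

Δt = (6.5 − 3.5)/5 = 0.6.
Midpoints: 3.8, 4.4, 5, 5.6, 6.2.
f(3.8) ≈ 3.3764, f(4.4) ≈ 3.6332, f(5) ≈ 3.8730, f(5.6) ≈ 4.0988, f(6.2) ≈ 4.3128.
Sum = Δt · [f(3.8) + f(4.4) + f(5) + f(5.6) + f(6.2)].
Sum ≈ 11.5765.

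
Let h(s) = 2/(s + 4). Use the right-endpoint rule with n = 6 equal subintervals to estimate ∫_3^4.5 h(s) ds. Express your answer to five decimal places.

0.38208

Δs = (4.5 − 3)/6 = 0.25.
Right endpoints: 3.25, 3.5, 3.75, 4, 4.25, 4.5.
h(3.25) = 8/29, h(3.5) = 4/15, h(3.75) = 8/31, h(4) = 0.25, h(4.25) = 8/33, h(4.5) = 4/17.
Sum = Δs · [h(3.25) + h(3.5) + h(3.75) + ...].
Sum ≈ 0.38208.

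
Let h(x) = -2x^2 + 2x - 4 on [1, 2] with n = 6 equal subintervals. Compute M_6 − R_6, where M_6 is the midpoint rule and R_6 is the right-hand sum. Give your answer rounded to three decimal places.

0.347

M_6 ≈ -5.66204.
R_6 ≈ -6.00926.
M_6 − R_6 ≈ 0.347.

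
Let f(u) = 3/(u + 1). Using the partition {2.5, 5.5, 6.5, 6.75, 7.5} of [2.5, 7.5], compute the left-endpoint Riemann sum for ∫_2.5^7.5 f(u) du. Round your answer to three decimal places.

Subinterval widths: 3, 1, 0.25, 0.75.
Left endpoints: 2.5, 5.5, 6.5, 6.75.
f(2.5) = 6/7, f(5.5) = 6/13, f(6.5) = 0.4, f(6.75) = 12/31.
Sum = Σ Δu_i · f(u_i).
Sum ≈ 3.423.

3.423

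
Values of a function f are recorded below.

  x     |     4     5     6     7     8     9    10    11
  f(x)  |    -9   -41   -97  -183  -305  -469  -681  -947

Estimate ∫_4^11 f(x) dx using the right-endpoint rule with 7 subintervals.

Δx = 1.
Sum = 1·[(-41) + (-97) + (-183) + (-305) + (-469) + (-681) + (-947)] = -2723.

-2723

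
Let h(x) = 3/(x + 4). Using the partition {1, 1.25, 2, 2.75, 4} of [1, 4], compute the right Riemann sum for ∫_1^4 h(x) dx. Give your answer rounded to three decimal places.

Subinterval widths: 0.25, 0.75, 0.75, 1.25.
Right endpoints: 1.25, 2, 2.75, 4.
h(1.25) = 4/7, h(2) = 0.5, h(2.75) = 4/9, h(4) = 0.375.
Sum = Σ Δx_i · h(x_i).
Sum ≈ 1.320.

1.320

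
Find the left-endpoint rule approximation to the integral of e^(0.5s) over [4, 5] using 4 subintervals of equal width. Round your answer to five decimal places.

9.00018

Δs = (5 − 4)/4 = 0.25.
Left endpoints: 4, 4.25, 4.5, 4.75.
f(4) ≈ 7.38906, f(4.25) ≈ 8.37290, f(4.5) ≈ 9.48774, f(4.75) ≈ 10.75101.
Sum = Δs · [f(4) + f(4.25) + f(4.5) + f(4.75)].
Sum ≈ 9.00018.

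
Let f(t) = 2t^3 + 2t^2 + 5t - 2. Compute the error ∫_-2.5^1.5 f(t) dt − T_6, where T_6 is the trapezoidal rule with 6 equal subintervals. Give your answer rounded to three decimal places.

Exact integral: ∫_-2.5^1.5 f(t) dt ≈ -22.33333.
T_6 ≈ -22.62963.
Error ≈ -22.33333 − (-22.62963) ≈ 0.296.

0.296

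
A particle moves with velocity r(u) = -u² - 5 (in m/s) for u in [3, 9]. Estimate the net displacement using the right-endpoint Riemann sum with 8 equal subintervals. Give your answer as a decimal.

Δu = (9 − 3)/8 = 0.75.
Right endpoints: 3.75, 4.5, 5.25, 6, 6.75, 7.5, 8.25, 9.
r(3.75) = -19.0625, r(4.5) = -25.25, r(5.25) = -32.5625, r(6) = -41, r(6.75) = -50.5625, r(7.5) = -61.25, r(8.25) = -73.0625, r(9) = -86.
Sum = Δu · [r(3.75) + r(4.5) + r(5.25) + ...].
Sum = -291.5625.

-291.5625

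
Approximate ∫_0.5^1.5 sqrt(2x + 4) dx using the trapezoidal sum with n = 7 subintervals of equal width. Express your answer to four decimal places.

2.4465

Δx = (1.5 − 0.5)/7 = 1/7.
f(0.5) ≈ 2.2361, f(9/14) ≈ 2.2991, f(11/14) ≈ 2.3604, f(13/14) ≈ 2.4202, f(15/14) ≈ 2.4785, f(17/14) ≈ 2.5355, f(19/14) ≈ 2.5912, f(1.5) ≈ 2.6458.
T_7 = (Δx/2)·[f(x_0) + 2f(x_1) + ... + 2f(x_{6}) + f(x_7)].
Sum ≈ 2.4465.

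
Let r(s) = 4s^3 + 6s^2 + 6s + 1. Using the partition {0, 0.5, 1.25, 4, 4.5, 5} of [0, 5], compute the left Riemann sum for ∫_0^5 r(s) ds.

521.140625

Subinterval widths: 0.5, 0.75, 2.75, 0.5, 0.5.
Left endpoints: 0, 0.5, 1.25, 4, 4.5.
r(0) = 1, r(0.5) = 6, r(1.25) = 25.6875, r(4) = 377, r(4.5) = 514.
Sum = Σ Δs_i · r(s_i).
Sum = 521.140625.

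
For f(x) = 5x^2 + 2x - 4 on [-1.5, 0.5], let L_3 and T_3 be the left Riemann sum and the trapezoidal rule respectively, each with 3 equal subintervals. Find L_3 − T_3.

2

L_3 ≈ -1.425926.
T_3 ≈ -3.425926.
L_3 − T_3 = 2.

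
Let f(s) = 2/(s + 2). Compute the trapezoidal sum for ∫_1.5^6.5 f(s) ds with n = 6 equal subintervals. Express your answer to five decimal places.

1.78240

Δs = (6.5 − 1.5)/6 = 5/6.
f(1.5) = 4/7, f(7/3) = 6/13, f(19/6) = 12/31, f(4) = 1/3, f(29/6) = 12/41, f(17/3) = 6/23, f(6.5) = 4/17.
T_6 = (Δs/2)·[f(s_0) + 2f(s_1) + ... + 2f(s_{5}) + f(s_6)].
Sum ≈ 1.78240.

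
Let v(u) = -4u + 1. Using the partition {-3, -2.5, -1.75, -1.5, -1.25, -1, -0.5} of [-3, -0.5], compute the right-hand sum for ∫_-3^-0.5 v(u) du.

17.5

Subinterval widths: 0.5, 0.75, 0.25, 0.25, 0.25, 0.5.
Right endpoints: -2.5, -1.75, -1.5, -1.25, -1, -0.5.
v(-2.5) = 11, v(-1.75) = 8, v(-1.5) = 7, v(-1.25) = 6, v(-1) = 5, v(-0.5) = 3.
Sum = Σ Δu_i · v(u_i).
Sum = 17.5.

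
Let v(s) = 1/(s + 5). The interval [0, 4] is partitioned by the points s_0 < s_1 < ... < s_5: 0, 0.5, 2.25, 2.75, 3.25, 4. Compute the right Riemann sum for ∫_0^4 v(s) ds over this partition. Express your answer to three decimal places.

0.541

Subinterval widths: 0.5, 1.75, 0.5, 0.5, 0.75.
Right endpoints: 0.5, 2.25, 2.75, 3.25, 4.
v(0.5) = 2/11, v(2.25) = 4/29, v(2.75) = 4/31, v(3.25) = 4/33, v(4) = 1/9.
Sum = Σ Δs_i · v(s_i).
Sum ≈ 0.541.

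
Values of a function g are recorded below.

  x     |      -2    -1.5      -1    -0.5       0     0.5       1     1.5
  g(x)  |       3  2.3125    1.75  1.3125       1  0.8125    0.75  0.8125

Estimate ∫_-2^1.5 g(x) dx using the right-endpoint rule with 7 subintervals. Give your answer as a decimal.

4.375

Δx = 0.5.
Sum = 0.5·[2.3125 + 1.75 + 1.3125 + 1 + 0.8125 + 0.75 + 0.8125] = 4.375.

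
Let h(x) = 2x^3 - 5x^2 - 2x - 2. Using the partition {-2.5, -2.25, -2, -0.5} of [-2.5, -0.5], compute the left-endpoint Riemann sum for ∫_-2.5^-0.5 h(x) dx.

-77.2734375

Subinterval widths: 0.25, 0.25, 1.5.
Left endpoints: -2.5, -2.25, -2.
h(-2.5) = -59.5, h(-2.25) = -45.59375, h(-2) = -34.
Sum = Σ Δx_i · h(x_i).
Sum = -77.2734375.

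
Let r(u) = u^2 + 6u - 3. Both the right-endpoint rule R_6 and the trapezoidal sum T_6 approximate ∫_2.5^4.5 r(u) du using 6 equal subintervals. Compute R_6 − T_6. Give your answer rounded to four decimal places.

R_6 ≈ 65.537037.
T_6 ≈ 61.203704.
R_6 − T_6 ≈ 4.3333.

4.3333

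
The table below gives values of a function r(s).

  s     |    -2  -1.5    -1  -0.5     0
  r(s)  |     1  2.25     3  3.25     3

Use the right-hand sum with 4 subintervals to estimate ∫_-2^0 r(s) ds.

Δs = 0.5.
Sum = 0.5·[2.25 + 3 + 3.25 + 3] = 5.75.

5.75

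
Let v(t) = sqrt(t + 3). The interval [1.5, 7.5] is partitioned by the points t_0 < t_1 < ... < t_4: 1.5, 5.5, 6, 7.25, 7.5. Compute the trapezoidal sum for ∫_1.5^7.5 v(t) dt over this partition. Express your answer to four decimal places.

Subinterval widths: 4, 0.5, 1.25, 0.25.
v(1.5) ≈ 2.1213, v(5.5) ≈ 2.9155, v(6) ≈ 3.0000, v(7.25) ≈ 3.2016, v(7.5) ≈ 3.2404.
On each subinterval the trapezoid contributes (Δt_i/2)·[v(t_{i-1}) + v(t_i)].
Sum ≈ 16.2337.

16.2337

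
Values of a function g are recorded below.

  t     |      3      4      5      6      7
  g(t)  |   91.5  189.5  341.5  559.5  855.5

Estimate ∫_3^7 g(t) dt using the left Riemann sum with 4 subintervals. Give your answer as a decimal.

Δt = 1.
Sum = 1·[91.5 + 189.5 + 341.5 + 559.5] = 1182.

1182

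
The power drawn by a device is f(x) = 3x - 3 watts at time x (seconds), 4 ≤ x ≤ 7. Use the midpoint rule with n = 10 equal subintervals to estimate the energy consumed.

40.5

Δx = (7 − 4)/10 = 0.3.
Midpoints: 4.15, 4.45, 4.75, 5.05, 5.35, 5.65, 5.95, 6.25, 6.55, 6.85.
f(4.15) = 9.45, f(4.45) = 10.35, f(4.75) = 11.25, f(5.05) = 12.15, f(5.35) = 13.05, f(5.65) = 13.95, f(5.95) = 14.85, f(6.25) = 15.75, f(6.55) = 16.65, f(6.85) = 17.55.
Sum = Δx · [f(4.15) + f(4.45) + f(4.75) + ...].
Sum = 40.5.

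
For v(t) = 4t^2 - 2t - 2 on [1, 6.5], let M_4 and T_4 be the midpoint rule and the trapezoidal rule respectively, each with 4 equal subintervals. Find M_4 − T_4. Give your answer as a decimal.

-10.3984375

M_4 = 309.1171875.
T_4 = 319.515625.
M_4 − T_4 = -10.3984375.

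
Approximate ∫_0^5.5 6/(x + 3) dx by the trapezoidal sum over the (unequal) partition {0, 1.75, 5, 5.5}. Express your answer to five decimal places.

Subinterval widths: 1.75, 3.25, 0.5.
f(0) = 2, f(1.75) = 24/19, f(5) = 0.75, f(5.5) = 12/17.
On each subinterval the trapezoid contributes (Δx_i/2)·[f(x_{i-1}) + f(x_i)].
Sum ≈ 6.49062.

6.49062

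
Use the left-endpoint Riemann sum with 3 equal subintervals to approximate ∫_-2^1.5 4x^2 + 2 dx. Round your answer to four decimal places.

Δx = (1.5 − (-2))/3 = 7/6.
Left endpoints: -2, -5/6, 1/3.
f(-2) = 18, f(-5/6) = 43/9, f(1/3) = 22/9.
Sum = Δx · [f(-2) + f(-5/6) + f(1/3)].
Sum ≈ 29.4259.

29.4259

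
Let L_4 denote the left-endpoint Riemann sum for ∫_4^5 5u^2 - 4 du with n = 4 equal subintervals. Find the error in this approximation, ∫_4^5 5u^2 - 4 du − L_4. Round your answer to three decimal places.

5.573

Exact integral: ∫_4^5 f(u) du ≈ 97.66667.
L_4 = 92.09375.
Error ≈ 97.66667 − 92.09375 ≈ 5.573.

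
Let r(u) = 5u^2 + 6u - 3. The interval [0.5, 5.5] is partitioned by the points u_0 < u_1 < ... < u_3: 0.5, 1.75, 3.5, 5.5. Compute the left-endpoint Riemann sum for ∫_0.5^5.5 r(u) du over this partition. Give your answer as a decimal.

199.984375

Subinterval widths: 1.25, 1.75, 2.
Left endpoints: 0.5, 1.75, 3.5.
r(0.5) = 1.25, r(1.75) = 22.8125, r(3.5) = 79.25.
Sum = Σ Δu_i · r(u_i).
Sum = 199.984375.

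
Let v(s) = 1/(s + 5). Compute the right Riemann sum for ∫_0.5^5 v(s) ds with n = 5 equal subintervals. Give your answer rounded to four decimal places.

Δs = (5 − 0.5)/5 = 0.9.
Right endpoints: 1.4, 2.3, 3.2, 4.1, 5.
v(1.4) = 0.15625, v(2.3) = 10/73, v(3.2) = 5/41, v(4.1) = 10/91, v(5) = 0.1.
Sum = Δs · [v(1.4) + v(2.3) + v(3.2) + v(4.1) + v(5)].
Sum ≈ 0.5626.

0.5626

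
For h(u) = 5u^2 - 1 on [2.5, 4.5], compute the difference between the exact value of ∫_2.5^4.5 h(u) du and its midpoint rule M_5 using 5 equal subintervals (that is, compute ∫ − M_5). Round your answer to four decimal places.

0.1333

Exact integral: ∫_2.5^4.5 h(u) du ≈ 123.833333.
M_5 = 123.7.
Error ≈ 123.833333 − 123.7 ≈ 0.1333.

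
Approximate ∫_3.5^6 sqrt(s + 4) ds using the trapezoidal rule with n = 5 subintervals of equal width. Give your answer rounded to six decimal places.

7.388278

Δs = (6 − 3.5)/5 = 0.5.
f(3.5) ≈ 2.738613, f(4) ≈ 2.828427, f(4.5) ≈ 2.915476, f(5) ≈ 3.000000, f(5.5) ≈ 3.082207, f(6) ≈ 3.162278.
T_5 = (Δs/2)·[f(s_0) + 2f(s_1) + ... + 2f(s_{4}) + f(s_5)].
Sum ≈ 7.388278.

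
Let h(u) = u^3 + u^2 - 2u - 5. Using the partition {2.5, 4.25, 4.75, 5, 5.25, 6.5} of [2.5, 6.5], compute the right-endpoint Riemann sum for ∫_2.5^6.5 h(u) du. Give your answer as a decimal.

646.4765625

Subinterval widths: 1.75, 0.5, 0.25, 0.25, 1.25.
Right endpoints: 4.25, 4.75, 5, 5.25, 6.5.
h(4.25) = 81.328125, h(4.75) = 115.234375, h(5) = 135, h(5.25) = 156.765625, h(6.5) = 298.875.
Sum = Σ Δu_i · h(u_i).
Sum = 646.4765625.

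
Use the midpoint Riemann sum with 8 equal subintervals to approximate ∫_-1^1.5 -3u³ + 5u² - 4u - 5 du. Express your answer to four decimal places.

Δu = (1.5 − (-1))/8 = 0.3125.
Midpoints: -0.84375, -0.53125, -0.21875, 0.09375, 0.40625, 0.71875, 1.03125, 1.34375.
f(-0.84375) = 122441/32768, f(-0.53125) = -33229/32768, f(-0.21875) = -126299/32768, f(0.09375) = -174769/32768, f(0.40625) = -196639/32768, f(0.71875) = -209909/32768, f(1.03125) = -232579/32768, f(1.34375) = -282649/32768.
Sum = Δu · [f(-0.84375) + f(-0.53125) + f(-0.21875) + ...].
Sum ≈ -10.8112.

-10.8112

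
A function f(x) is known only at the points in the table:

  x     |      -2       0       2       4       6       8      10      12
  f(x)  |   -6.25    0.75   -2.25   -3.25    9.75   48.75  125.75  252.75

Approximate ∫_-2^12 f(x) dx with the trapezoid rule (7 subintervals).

Δx = 2.
T_7 = (2/2)·[(-6.25) + 2·0.75 + 2·(-2.25) + 2·(-3.25) + 2·9.75 + 2·48.75 + 2·125.75 + 252.75] = 605.5.

605.5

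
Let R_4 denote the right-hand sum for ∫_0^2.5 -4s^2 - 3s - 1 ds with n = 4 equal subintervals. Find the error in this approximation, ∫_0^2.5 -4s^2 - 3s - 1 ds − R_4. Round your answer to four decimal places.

Exact integral: ∫_0^2.5 f(s) ds ≈ -32.708333.
R_4 = -43.515625.
Error ≈ -32.708333 − (-43.515625) ≈ 10.8073.

10.8073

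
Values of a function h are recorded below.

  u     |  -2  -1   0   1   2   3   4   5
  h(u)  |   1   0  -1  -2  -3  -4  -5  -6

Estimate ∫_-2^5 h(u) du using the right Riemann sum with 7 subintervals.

Δu = 1.
Sum = 1·[0 + (-1) + (-2) + (-3) + (-4) + (-5) + (-6)] = -21.

-21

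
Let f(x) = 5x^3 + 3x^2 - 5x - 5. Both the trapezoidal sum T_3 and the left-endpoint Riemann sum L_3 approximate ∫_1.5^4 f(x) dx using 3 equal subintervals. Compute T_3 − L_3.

T_3 ≈ 340.225694.
L_3 ≈ 201.944444.
T_3 − L_3 = 138.28125.

138.28125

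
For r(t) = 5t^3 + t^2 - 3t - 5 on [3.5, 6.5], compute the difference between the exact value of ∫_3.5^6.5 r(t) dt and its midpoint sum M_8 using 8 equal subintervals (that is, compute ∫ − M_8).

2.671875

Exact integral: ∫_3.5^6.5 r(t) dt = 2061.
M_8 = 2058.328125.
Error = 2061 − 2058.328125 = 2.671875.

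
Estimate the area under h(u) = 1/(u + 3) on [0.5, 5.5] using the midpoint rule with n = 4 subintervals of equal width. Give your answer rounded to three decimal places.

Δu = (5.5 − 0.5)/4 = 1.25.
Midpoints: 1.125, 2.375, 3.625, 4.875.
h(1.125) = 8/33, h(2.375) = 8/43, h(3.625) = 8/53, h(4.875) = 8/63.
Sum = Δu · [h(1.125) + h(2.375) + h(3.625) + h(4.875)].
Sum ≈ 0.883.

0.883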